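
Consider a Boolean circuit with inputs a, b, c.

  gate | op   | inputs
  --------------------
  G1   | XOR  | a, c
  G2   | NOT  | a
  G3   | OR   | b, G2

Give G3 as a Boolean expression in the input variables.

b OR NOT a

G2 = NOT a
G3 = b OR G2 = b OR NOT a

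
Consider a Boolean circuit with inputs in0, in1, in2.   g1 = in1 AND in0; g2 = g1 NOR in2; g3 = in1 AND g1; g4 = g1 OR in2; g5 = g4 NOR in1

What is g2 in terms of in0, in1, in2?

g1 = in1 AND in0
g2 = g1 NOR in2 = (in1 AND in0) NOR in2

(in1 AND in0) NOR in2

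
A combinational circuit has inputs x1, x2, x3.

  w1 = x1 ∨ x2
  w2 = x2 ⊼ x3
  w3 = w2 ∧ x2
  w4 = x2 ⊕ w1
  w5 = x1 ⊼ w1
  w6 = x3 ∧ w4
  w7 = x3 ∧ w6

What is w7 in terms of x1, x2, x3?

w1 = x1 ∨ x2
w4 = x2 ⊕ w1 = x2 ⊕ (x1 ∨ x2)
w6 = x3 ∧ w4 = x3 ∧ (x2 ⊕ (x1 ∨ x2))
w7 = x3 ∧ w6 = x3 ∧ (x3 ∧ (x2 ⊕ (x1 ∨ x2)))

x3 ∧ (x3 ∧ (x2 ⊕ (x1 ∨ x2)))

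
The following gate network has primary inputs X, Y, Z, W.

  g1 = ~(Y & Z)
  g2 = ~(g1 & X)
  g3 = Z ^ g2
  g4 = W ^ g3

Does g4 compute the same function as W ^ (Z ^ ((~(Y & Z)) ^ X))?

No

g1 = ~(Y & Z)
g2 = ~(g1 & X) = ~((~(Y & Z)) & X)
g3 = Z ^ g2 = Z ^ (~((~(Y & Z)) & X))
g4 = W ^ g3 = W ^ (Z ^ (~((~(Y & Z)) & X)))
At X=0, Y=1, Z=1, W=0: circuit gives 0, formula gives 1.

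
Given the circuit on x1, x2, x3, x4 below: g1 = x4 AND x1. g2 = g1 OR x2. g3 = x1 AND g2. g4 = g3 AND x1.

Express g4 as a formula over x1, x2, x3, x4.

g1 = x4 AND x1
g2 = g1 OR x2 = (x4 AND x1) OR x2
g3 = x1 AND g2 = x1 AND ((x4 AND x1) OR x2)
g4 = g3 AND x1 = (x1 AND ((x4 AND x1) OR x2)) AND x1

(x1 AND ((x4 AND x1) OR x2)) AND x1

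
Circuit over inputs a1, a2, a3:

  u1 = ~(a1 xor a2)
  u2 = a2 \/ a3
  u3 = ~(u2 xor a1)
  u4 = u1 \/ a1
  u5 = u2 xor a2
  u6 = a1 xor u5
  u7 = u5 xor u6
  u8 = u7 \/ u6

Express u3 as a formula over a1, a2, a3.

~((a2 \/ a3) xor a1)

u2 = a2 \/ a3
u3 = ~(u2 xor a1) = ~((a2 \/ a3) xor a1)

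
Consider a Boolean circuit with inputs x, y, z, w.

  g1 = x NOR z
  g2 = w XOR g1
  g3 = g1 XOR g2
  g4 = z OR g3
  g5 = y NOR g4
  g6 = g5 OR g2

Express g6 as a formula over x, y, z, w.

g1 = x NOR z
g2 = w XOR g1 = w XOR (x NOR z)
g3 = g1 XOR g2 = (x NOR z) XOR (w XOR (x NOR z))
g4 = z OR g3 = z OR ((x NOR z) XOR (w XOR (x NOR z)))
g5 = y NOR g4 = y NOR (z OR ((x NOR z) XOR (w XOR (x NOR z))))
g6 = g5 OR g2 = (y NOR (z OR ((x NOR z) XOR (w XOR (x NOR z))))) OR (w XOR (x NOR z))

(y NOR (z OR ((x NOR z) XOR (w XOR (x NOR z))))) OR (w XOR (x NOR z))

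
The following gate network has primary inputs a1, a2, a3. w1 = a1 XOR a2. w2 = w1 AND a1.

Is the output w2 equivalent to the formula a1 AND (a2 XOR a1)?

w1 = a1 XOR a2
w2 = w1 AND a1 = (a1 XOR a2) AND a1
At a1=0, a2=0, a3=0: circuit gives 0, formula gives 0.
At a1=1, a2=0, a3=0: circuit gives 1, formula gives 1.
Agrees on all 8 inputs.

Yes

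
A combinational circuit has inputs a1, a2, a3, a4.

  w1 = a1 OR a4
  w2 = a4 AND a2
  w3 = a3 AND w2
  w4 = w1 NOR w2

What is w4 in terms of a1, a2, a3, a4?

(a1 OR a4) NOR (a4 AND a2)

w1 = a1 OR a4
w2 = a4 AND a2
w4 = w1 NOR w2 = (a1 OR a4) NOR (a4 AND a2)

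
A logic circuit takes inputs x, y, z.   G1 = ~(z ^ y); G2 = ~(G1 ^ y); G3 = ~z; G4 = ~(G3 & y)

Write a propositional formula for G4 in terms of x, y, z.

~(~z & y)

G3 = ~z
G4 = ~(G3 & y) = ~(~z & y)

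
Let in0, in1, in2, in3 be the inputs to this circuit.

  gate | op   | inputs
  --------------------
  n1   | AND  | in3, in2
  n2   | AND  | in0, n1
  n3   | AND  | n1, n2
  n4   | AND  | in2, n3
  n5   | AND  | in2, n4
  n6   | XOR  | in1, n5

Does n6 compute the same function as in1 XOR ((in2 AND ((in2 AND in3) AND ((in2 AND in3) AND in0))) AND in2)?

n1 = in3 AND in2
n2 = in0 AND n1 = in0 AND (in3 AND in2)
n3 = n1 AND n2 = (in3 AND in2) AND (in0 AND (in3 AND in2))
n4 = in2 AND n3 = in2 AND ((in3 AND in2) AND (in0 AND (in3 AND in2)))
n5 = in2 AND n4 = in2 AND (in2 AND ((in3 AND in2) AND (in0 AND (in3 AND in2))))
n6 = in1 XOR n5 = in1 XOR (in2 AND (in2 AND ((in3 AND in2) AND (in0 AND (in3 AND in2)))))
At in0=0, in1=0, in2=0, in3=0: circuit gives 0, formula gives 0.
At in0=0, in1=1, in2=0, in3=0: circuit gives 1, formula gives 1.
Agrees on all 16 inputs.

Yes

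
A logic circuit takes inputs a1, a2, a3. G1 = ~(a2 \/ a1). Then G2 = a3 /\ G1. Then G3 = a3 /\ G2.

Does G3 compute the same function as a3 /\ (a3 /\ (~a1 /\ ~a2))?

G1 = ~(a2 \/ a1)
G2 = a3 /\ G1 = a3 /\ (~(a2 \/ a1))
G3 = a3 /\ G2 = a3 /\ (a3 /\ (~(a2 \/ a1)))
At a1=0, a2=0, a3=0: circuit gives 0, formula gives 0.
At a1=0, a2=0, a3=1: circuit gives 1, formula gives 1.
Agrees on all 8 inputs.

Yes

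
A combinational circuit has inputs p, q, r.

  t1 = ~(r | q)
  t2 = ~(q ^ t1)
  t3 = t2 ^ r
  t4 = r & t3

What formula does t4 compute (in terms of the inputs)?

r & ((~(q ^ (~(r | q)))) ^ r)

t1 = ~(r | q)
t2 = ~(q ^ t1) = ~(q ^ (~(r | q)))
t3 = t2 ^ r = (~(q ^ (~(r | q)))) ^ r
t4 = r & t3 = r & ((~(q ^ (~(r | q)))) ^ r)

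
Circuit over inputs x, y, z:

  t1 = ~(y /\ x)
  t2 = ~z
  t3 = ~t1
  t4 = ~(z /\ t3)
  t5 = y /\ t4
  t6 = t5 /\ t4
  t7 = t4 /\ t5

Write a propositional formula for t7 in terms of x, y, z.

t1 = ~(y /\ x)
t3 = ~t1 = ~(~(y /\ x))
t4 = ~(z /\ t3) = ~(z /\ ~(~(y /\ x)))
t5 = y /\ t4 = y /\ (~(z /\ ~(~(y /\ x))))
t7 = t4 /\ t5 = (~(z /\ ~(~(y /\ x)))) /\ (y /\ (~(z /\ ~(~(y /\ x)))))

(~(z /\ ~(~(y /\ x)))) /\ (y /\ (~(z /\ ~(~(y /\ x)))))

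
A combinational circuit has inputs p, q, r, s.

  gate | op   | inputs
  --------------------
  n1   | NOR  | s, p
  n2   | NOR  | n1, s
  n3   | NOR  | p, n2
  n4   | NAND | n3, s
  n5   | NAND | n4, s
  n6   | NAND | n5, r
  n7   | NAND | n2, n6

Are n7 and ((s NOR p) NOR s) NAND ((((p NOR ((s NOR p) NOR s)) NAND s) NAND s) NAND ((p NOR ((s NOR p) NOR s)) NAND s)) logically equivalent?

n1 = s NOR p
n2 = n1 NOR s = (s NOR p) NOR s
n3 = p NOR n2 = p NOR ((s NOR p) NOR s)
n4 = n3 NAND s = (p NOR ((s NOR p) NOR s)) NAND s
n5 = n4 NAND s = ((p NOR ((s NOR p) NOR s)) NAND s) NAND s
n6 = n5 NAND r = (((p NOR ((s NOR p) NOR s)) NAND s) NAND s) NAND r
n7 = n2 NAND n6 = ((s NOR p) NOR s) NAND ((((p NOR ((s NOR p) NOR s)) NAND s) NAND s) NAND r)
At p=1, q=0, r=0, s=0: circuit gives 0, formula gives 1.

No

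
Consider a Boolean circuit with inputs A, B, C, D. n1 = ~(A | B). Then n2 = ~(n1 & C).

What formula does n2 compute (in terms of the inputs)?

~((~(A | B)) & C)

n1 = ~(A | B)
n2 = ~(n1 & C) = ~((~(A | B)) & C)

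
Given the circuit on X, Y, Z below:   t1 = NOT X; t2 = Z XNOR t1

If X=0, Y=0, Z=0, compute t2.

0

t1 = NOT 0 = 1
t2 = 0 XNOR 1 = 0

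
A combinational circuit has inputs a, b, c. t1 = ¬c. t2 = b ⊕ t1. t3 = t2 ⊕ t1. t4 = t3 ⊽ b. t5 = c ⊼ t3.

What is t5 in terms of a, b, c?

t1 = ¬c
t2 = b ⊕ t1 = b ⊕ ¬c
t3 = t2 ⊕ t1 = (b ⊕ ¬c) ⊕ ¬c
t5 = c ⊼ t3 = c ⊼ ((b ⊕ ¬c) ⊕ ¬c)

c ⊼ ((b ⊕ ¬c) ⊕ ¬c)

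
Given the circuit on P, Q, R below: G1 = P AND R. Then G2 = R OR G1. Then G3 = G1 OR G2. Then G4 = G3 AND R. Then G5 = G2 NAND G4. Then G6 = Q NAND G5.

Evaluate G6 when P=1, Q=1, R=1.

1

G1 = 1 AND 1 = 1
G2 = 1 OR 1 = 1
G3 = 1 OR 1 = 1
G4 = 1 AND 1 = 1
G5 = 1 NAND 1 = 0
G6 = 1 NAND 0 = 1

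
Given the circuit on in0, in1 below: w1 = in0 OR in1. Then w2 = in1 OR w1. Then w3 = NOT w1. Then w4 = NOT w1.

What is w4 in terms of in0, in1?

w1 = in0 OR in1
w4 = NOT w1 = NOT (in0 OR in1)

NOT (in0 OR in1)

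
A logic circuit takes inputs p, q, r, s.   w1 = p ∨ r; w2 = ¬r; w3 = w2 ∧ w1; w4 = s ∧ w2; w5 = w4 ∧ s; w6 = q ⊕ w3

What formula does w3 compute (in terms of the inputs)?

¬r ∧ (p ∨ r)

w1 = p ∨ r
w2 = ¬r
w3 = w2 ∧ w1 = ¬r ∧ (p ∨ r)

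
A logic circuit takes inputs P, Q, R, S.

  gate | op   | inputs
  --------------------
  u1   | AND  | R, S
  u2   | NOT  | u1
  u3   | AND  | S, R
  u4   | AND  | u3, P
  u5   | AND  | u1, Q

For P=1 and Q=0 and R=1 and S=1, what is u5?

0

u1 = 1 AND 1 = 1
u5 = 1 AND 0 = 0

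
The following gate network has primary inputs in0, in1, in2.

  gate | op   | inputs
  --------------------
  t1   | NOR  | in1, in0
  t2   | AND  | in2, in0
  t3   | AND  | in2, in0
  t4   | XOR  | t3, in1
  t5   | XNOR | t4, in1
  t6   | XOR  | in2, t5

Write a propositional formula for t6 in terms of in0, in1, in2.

in2 XOR (((in2 AND in0) XOR in1) XNOR in1)

t3 = in2 AND in0
t4 = t3 XOR in1 = (in2 AND in0) XOR in1
t5 = t4 XNOR in1 = ((in2 AND in0) XOR in1) XNOR in1
t6 = in2 XOR t5 = in2 XOR (((in2 AND in0) XOR in1) XNOR in1)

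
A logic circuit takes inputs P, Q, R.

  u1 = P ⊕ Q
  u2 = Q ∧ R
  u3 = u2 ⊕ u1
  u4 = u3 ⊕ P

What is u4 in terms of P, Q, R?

((Q ∧ R) ⊕ (P ⊕ Q)) ⊕ P

u1 = P ⊕ Q
u2 = Q ∧ R
u3 = u2 ⊕ u1 = (Q ∧ R) ⊕ (P ⊕ Q)
u4 = u3 ⊕ P = ((Q ∧ R) ⊕ (P ⊕ Q)) ⊕ P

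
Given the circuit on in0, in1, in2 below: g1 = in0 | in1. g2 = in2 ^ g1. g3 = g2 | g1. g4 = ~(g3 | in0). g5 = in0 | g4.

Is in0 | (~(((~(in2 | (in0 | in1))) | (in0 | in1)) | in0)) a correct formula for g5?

g1 = in0 | in1
g2 = in2 ^ g1 = in2 ^ (in0 | in1)
g3 = g2 | g1 = (in2 ^ (in0 | in1)) | (in0 | in1)
g4 = ~(g3 | in0) = ~(((in2 ^ (in0 | in1)) | (in0 | in1)) | in0)
g5 = in0 | g4 = in0 | (~(((in2 ^ (in0 | in1)) | (in0 | in1)) | in0))
At in0=0, in1=0, in2=0: circuit gives 1, formula gives 0.

No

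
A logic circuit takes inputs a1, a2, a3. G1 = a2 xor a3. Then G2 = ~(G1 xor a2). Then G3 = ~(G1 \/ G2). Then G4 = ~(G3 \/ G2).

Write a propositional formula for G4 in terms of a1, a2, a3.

~((~((a2 xor a3) \/ (~((a2 xor a3) xor a2)))) \/ (~((a2 xor a3) xor a2)))

G1 = a2 xor a3
G2 = ~(G1 xor a2) = ~((a2 xor a3) xor a2)
G3 = ~(G1 \/ G2) = ~((a2 xor a3) \/ (~((a2 xor a3) xor a2)))
G4 = ~(G3 \/ G2) = ~((~((a2 xor a3) \/ (~((a2 xor a3) xor a2)))) \/ (~((a2 xor a3) xor a2)))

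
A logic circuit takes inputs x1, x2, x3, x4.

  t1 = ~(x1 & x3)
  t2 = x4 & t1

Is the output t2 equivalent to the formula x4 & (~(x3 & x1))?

t1 = ~(x1 & x3)
t2 = x4 & t1 = x4 & (~(x1 & x3))
At x1=0, x2=0, x3=0, x4=0: circuit gives 0, formula gives 0.
At x1=0, x2=0, x3=0, x4=1: circuit gives 1, formula gives 1.
Agrees on all 16 inputs.

Yes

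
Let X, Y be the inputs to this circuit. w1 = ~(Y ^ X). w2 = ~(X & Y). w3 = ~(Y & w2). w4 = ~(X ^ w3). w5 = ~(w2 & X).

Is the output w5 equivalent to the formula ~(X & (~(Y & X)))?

w2 = ~(X & Y)
w5 = ~(w2 & X) = ~((~(X & Y)) & X)
At X=1, Y=0: circuit gives 0, formula gives 0.
At X=0, Y=0: circuit gives 1, formula gives 1.
Agrees on all 4 inputs.

Yes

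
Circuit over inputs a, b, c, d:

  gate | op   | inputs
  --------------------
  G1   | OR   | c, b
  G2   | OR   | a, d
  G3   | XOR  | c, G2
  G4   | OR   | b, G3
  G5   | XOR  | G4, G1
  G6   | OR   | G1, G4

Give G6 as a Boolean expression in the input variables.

G1 = c OR b
G2 = a OR d
G3 = c XOR G2 = c XOR (a OR d)
G4 = b OR G3 = b OR (c XOR (a OR d))
G6 = G1 OR G4 = (c OR b) OR (b OR (c XOR (a OR d)))

(c OR b) OR (b OR (c XOR (a OR d)))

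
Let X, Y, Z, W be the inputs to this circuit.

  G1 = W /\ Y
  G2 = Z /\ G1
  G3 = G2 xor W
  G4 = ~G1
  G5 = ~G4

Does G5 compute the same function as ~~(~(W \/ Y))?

No

G1 = W /\ Y
G4 = ~G1 = ~(W /\ Y)
G5 = ~G4 = ~~(W /\ Y)
At X=0, Y=0, Z=0, W=0: circuit gives 0, formula gives 1.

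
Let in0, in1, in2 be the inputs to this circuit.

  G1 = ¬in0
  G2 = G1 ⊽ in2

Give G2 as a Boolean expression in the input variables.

¬in0 ⊽ in2

G1 = ¬in0
G2 = G1 ⊽ in2 = ¬in0 ⊽ in2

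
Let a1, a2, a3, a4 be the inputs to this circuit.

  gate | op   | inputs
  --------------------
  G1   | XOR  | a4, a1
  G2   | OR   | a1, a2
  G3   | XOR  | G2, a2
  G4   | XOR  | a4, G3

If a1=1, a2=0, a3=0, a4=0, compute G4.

G2 = 1 OR 0 = 1
G3 = 1 XOR 0 = 1
G4 = 0 XOR 1 = 1

1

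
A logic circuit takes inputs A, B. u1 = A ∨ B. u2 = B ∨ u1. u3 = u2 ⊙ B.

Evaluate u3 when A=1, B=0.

0

u1 = 1 ∨ 0 = 1
u2 = 0 ∨ 1 = 1
u3 = 1 ⊙ 0 = 0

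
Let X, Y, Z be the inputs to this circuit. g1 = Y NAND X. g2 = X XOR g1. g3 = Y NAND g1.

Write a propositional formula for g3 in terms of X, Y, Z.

g1 = Y NAND X
g3 = Y NAND g1 = Y NAND (Y NAND X)

Y NAND (Y NAND X)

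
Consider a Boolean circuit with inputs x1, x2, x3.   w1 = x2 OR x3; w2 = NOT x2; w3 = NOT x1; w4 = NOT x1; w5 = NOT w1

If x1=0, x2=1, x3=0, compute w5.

0

w1 = 1 OR 0 = 1
w5 = NOT 1 = 0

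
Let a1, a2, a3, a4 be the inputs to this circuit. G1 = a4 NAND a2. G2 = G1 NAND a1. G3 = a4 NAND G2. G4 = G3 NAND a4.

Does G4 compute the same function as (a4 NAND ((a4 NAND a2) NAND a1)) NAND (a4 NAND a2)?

G1 = a4 NAND a2
G2 = G1 NAND a1 = (a4 NAND a2) NAND a1
G3 = a4 NAND G2 = a4 NAND ((a4 NAND a2) NAND a1)
G4 = G3 NAND a4 = (a4 NAND ((a4 NAND a2) NAND a1)) NAND a4
At a1=0, a2=0, a3=0, a4=0: circuit gives 1, formula gives 0.

No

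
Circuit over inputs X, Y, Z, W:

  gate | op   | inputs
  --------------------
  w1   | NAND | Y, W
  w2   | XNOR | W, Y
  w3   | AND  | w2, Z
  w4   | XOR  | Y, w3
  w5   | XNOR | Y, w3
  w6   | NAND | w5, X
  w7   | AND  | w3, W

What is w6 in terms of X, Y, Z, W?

w2 = W XNOR Y
w3 = w2 AND Z = (W XNOR Y) AND Z
w5 = Y XNOR w3 = Y XNOR ((W XNOR Y) AND Z)
w6 = w5 NAND X = (Y XNOR ((W XNOR Y) AND Z)) NAND X

(Y XNOR ((W XNOR Y) AND Z)) NAND X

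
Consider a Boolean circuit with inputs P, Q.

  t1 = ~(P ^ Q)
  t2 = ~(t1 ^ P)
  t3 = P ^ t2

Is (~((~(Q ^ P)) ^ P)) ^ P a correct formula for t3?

Yes

t1 = ~(P ^ Q)
t2 = ~(t1 ^ P) = ~((~(P ^ Q)) ^ P)
t3 = P ^ t2 = P ^ (~((~(P ^ Q)) ^ P))
At P=0, Q=0: circuit gives 0, formula gives 0.
At P=0, Q=1: circuit gives 1, formula gives 1.
Agrees on all 4 inputs.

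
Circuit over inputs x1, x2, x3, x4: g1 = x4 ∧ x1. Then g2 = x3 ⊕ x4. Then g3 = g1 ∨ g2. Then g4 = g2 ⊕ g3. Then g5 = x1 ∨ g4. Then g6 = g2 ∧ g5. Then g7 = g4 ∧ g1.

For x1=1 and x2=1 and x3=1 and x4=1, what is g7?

g1 = 1 ∧ 1 = 1
g2 = 1 ⊕ 1 = 0
g3 = 1 ∨ 0 = 1
g4 = 0 ⊕ 1 = 1
g7 = 1 ∧ 1 = 1

1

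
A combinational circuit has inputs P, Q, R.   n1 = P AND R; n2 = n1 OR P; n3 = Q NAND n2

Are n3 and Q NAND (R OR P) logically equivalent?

n1 = P AND R
n2 = n1 OR P = (P AND R) OR P
n3 = Q NAND n2 = Q NAND ((P AND R) OR P)
At P=0, Q=1, R=1: circuit gives 1, formula gives 0.

No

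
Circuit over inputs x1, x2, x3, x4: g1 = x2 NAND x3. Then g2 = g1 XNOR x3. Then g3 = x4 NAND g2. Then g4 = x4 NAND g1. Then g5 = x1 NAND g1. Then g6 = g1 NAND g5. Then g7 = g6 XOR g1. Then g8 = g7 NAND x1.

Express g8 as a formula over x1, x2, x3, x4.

g1 = x2 NAND x3
g5 = x1 NAND g1 = x1 NAND (x2 NAND x3)
g6 = g1 NAND g5 = (x2 NAND x3) NAND (x1 NAND (x2 NAND x3))
g7 = g6 XOR g1 = ((x2 NAND x3) NAND (x1 NAND (x2 NAND x3))) XOR (x2 NAND x3)
g8 = g7 NAND x1 = (((x2 NAND x3) NAND (x1 NAND (x2 NAND x3))) XOR (x2 NAND x3)) NAND x1

(((x2 NAND x3) NAND (x1 NAND (x2 NAND x3))) XOR (x2 NAND x3)) NAND x1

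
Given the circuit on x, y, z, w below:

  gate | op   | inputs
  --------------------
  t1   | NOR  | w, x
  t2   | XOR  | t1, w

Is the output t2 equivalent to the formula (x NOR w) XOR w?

t1 = w NOR x
t2 = t1 XOR w = (w NOR x) XOR w
At x=1, y=0, z=0, w=0: circuit gives 0, formula gives 0.
At x=0, y=0, z=0, w=0: circuit gives 1, formula gives 1.
Agrees on all 16 inputs.

Yes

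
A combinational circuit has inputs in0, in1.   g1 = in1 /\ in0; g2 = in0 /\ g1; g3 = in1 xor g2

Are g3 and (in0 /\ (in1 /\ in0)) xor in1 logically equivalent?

g1 = in1 /\ in0
g2 = in0 /\ g1 = in0 /\ (in1 /\ in0)
g3 = in1 xor g2 = in1 xor (in0 /\ (in1 /\ in0))
At in0=0, in1=0: circuit gives 0, formula gives 0.
At in0=0, in1=1: circuit gives 1, formula gives 1.
Agrees on all 4 inputs.

Yes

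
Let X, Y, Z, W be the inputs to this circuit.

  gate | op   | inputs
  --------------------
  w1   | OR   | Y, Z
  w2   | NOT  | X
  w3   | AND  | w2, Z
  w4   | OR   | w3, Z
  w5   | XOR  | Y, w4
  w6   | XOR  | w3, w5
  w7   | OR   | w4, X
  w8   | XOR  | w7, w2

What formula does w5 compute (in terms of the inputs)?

w2 = NOT X
w3 = w2 AND Z = NOT X AND Z
w4 = w3 OR Z = (NOT X AND Z) OR Z
w5 = Y XOR w4 = Y XOR ((NOT X AND Z) OR Z)

Y XOR ((NOT X AND Z) OR Z)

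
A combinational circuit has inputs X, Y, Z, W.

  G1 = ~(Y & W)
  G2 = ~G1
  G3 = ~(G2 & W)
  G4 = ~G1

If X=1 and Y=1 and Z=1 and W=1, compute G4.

1

G1 = ~(1 & 1) = 0
G4 = ~0 = 1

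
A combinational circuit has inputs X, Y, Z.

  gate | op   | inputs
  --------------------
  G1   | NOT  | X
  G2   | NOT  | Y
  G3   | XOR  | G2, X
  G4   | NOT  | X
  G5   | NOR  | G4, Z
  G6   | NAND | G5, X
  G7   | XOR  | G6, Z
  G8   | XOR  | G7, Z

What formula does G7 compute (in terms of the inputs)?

G4 = NOT X
G5 = G4 NOR Z = NOT X NOR Z
G6 = G5 NAND X = (NOT X NOR Z) NAND X
G7 = G6 XOR Z = ((NOT X NOR Z) NAND X) XOR Z

((NOT X NOR Z) NAND X) XOR Z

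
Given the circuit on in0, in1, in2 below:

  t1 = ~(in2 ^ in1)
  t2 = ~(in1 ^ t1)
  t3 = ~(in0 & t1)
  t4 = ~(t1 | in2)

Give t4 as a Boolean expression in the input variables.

~((~(in2 ^ in1)) | in2)

t1 = ~(in2 ^ in1)
t4 = ~(t1 | in2) = ~((~(in2 ^ in1)) | in2)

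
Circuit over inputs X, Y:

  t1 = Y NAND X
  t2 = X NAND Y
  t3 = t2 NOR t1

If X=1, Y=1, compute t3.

t1 = 1 NAND 1 = 0
t2 = 1 NAND 1 = 0
t3 = 0 NOR 0 = 1

1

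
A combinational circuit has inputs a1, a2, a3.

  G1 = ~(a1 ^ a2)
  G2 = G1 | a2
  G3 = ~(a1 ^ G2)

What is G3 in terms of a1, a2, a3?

G1 = ~(a1 ^ a2)
G2 = G1 | a2 = (~(a1 ^ a2)) | a2
G3 = ~(a1 ^ G2) = ~(a1 ^ ((~(a1 ^ a2)) | a2))

~(a1 ^ ((~(a1 ^ a2)) | a2))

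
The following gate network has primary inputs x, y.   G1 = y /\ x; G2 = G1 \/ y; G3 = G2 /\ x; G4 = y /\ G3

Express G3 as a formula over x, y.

G1 = y /\ x
G2 = G1 \/ y = (y /\ x) \/ y
G3 = G2 /\ x = ((y /\ x) \/ y) /\ x

((y /\ x) \/ y) /\ x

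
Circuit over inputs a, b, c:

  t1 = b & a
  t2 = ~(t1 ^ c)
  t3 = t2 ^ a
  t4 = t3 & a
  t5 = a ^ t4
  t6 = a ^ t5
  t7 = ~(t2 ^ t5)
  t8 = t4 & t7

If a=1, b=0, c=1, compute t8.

t1 = 0 & 1 = 0
t2 = ~(0 ^ 1) = 0
t3 = 0 ^ 1 = 1
t4 = 1 & 1 = 1
t5 = 1 ^ 1 = 0
t7 = ~(0 ^ 0) = 1
t8 = 1 & 1 = 1

1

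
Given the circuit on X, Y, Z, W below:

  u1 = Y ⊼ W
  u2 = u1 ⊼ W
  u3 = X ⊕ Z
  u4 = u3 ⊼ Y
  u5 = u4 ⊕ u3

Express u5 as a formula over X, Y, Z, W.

((X ⊕ Z) ⊼ Y) ⊕ (X ⊕ Z)

u3 = X ⊕ Z
u4 = u3 ⊼ Y = (X ⊕ Z) ⊼ Y
u5 = u4 ⊕ u3 = ((X ⊕ Z) ⊼ Y) ⊕ (X ⊕ Z)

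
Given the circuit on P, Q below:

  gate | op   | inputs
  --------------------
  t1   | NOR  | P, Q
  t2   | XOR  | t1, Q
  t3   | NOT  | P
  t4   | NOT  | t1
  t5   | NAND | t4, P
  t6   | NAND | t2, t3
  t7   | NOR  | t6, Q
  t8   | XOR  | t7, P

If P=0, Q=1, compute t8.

0

t1 = 0 NOR 1 = 0
t2 = 0 XOR 1 = 1
t3 = NOT 0 = 1
t6 = 1 NAND 1 = 0
t7 = 0 NOR 1 = 0
t8 = 0 XOR 0 = 0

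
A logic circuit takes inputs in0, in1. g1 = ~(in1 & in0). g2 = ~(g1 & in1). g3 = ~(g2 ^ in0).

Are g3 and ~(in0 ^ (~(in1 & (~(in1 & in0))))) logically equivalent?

Yes

g1 = ~(in1 & in0)
g2 = ~(g1 & in1) = ~((~(in1 & in0)) & in1)
g3 = ~(g2 ^ in0) = ~((~((~(in1 & in0)) & in1)) ^ in0)
At in0=0, in1=0: circuit gives 0, formula gives 0.
At in0=0, in1=1: circuit gives 1, formula gives 1.
Agrees on all 4 inputs.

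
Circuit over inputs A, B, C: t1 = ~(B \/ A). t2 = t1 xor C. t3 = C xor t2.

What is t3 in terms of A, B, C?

C xor ((~(B \/ A)) xor C)

t1 = ~(B \/ A)
t2 = t1 xor C = (~(B \/ A)) xor C
t3 = C xor t2 = C xor ((~(B \/ A)) xor C)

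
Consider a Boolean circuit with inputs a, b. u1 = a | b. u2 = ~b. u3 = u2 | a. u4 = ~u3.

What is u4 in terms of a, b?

~(~b | a)

u2 = ~b
u3 = u2 | a = ~b | a
u4 = ~u3 = ~(~b | a)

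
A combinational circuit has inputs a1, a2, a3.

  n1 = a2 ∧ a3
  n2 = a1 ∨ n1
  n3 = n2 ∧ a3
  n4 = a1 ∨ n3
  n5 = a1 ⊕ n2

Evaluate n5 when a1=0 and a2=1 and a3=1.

1

n1 = 1 ∧ 1 = 1
n2 = 0 ∨ 1 = 1
n5 = 0 ⊕ 1 = 1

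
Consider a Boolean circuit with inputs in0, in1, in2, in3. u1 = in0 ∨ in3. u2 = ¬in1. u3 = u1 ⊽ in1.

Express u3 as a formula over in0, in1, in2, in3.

(in0 ∨ in3) ⊽ in1

u1 = in0 ∨ in3
u3 = u1 ⊽ in1 = (in0 ∨ in3) ⊽ in1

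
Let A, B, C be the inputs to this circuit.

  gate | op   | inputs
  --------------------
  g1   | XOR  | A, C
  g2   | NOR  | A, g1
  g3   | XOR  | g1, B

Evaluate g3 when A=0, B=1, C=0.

g1 = 0 XOR 0 = 0
g3 = 0 XOR 1 = 1

1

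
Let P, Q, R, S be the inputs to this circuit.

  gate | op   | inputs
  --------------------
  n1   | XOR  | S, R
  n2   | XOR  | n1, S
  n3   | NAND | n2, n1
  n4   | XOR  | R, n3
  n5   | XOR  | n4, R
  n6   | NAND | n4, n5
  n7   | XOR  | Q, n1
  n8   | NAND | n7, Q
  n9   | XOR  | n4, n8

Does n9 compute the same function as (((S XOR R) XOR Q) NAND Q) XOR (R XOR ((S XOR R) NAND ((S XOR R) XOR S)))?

Yes

n1 = S XOR R
n2 = n1 XOR S = (S XOR R) XOR S
n3 = n2 NAND n1 = ((S XOR R) XOR S) NAND (S XOR R)
n4 = R XOR n3 = R XOR (((S XOR R) XOR S) NAND (S XOR R))
n7 = Q XOR n1 = Q XOR (S XOR R)
n8 = n7 NAND Q = (Q XOR (S XOR R)) NAND Q
n9 = n4 XOR n8 = (R XOR (((S XOR R) XOR S) NAND (S XOR R))) XOR ((Q XOR (S XOR R)) NAND Q)
At P=0, Q=0, R=0, S=0: circuit gives 0, formula gives 0.
At P=0, Q=0, R=1, S=1: circuit gives 1, formula gives 1.
Agrees on all 16 inputs.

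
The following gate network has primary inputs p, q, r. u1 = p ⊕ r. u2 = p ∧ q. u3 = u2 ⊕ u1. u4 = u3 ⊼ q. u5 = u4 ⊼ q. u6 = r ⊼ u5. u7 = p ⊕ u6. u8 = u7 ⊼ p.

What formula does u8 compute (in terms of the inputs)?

u1 = p ⊕ r
u2 = p ∧ q
u3 = u2 ⊕ u1 = (p ∧ q) ⊕ (p ⊕ r)
u4 = u3 ⊼ q = ((p ∧ q) ⊕ (p ⊕ r)) ⊼ q
u5 = u4 ⊼ q = (((p ∧ q) ⊕ (p ⊕ r)) ⊼ q) ⊼ q
u6 = r ⊼ u5 = r ⊼ ((((p ∧ q) ⊕ (p ⊕ r)) ⊼ q) ⊼ q)
u7 = p ⊕ u6 = p ⊕ (r ⊼ ((((p ∧ q) ⊕ (p ⊕ r)) ⊼ q) ⊼ q))
u8 = u7 ⊼ p = (p ⊕ (r ⊼ ((((p ∧ q) ⊕ (p ⊕ r)) ⊼ q) ⊼ q))) ⊼ p

(p ⊕ (r ⊼ ((((p ∧ q) ⊕ (p ⊕ r)) ⊼ q) ⊼ q))) ⊼ p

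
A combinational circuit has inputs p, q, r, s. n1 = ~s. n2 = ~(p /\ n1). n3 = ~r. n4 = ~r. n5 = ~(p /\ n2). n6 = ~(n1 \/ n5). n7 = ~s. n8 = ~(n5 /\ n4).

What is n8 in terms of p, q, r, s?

n1 = ~s
n2 = ~(p /\ n1) = ~(p /\ ~s)
n4 = ~r
n5 = ~(p /\ n2) = ~(p /\ (~(p /\ ~s)))
n8 = ~(n5 /\ n4) = ~((~(p /\ (~(p /\ ~s)))) /\ ~r)

~((~(p /\ (~(p /\ ~s)))) /\ ~r)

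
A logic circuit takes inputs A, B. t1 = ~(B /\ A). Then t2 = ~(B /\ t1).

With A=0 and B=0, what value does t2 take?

t1 = ~(0 /\ 0) = 1
t2 = ~(0 /\ 1) = 1

1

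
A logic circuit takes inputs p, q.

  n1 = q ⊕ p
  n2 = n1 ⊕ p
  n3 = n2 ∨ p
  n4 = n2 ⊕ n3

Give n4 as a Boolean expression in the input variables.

n1 = q ⊕ p
n2 = n1 ⊕ p = (q ⊕ p) ⊕ p
n3 = n2 ∨ p = ((q ⊕ p) ⊕ p) ∨ p
n4 = n2 ⊕ n3 = ((q ⊕ p) ⊕ p) ⊕ (((q ⊕ p) ⊕ p) ∨ p)

((q ⊕ p) ⊕ p) ⊕ (((q ⊕ p) ⊕ p) ∨ p)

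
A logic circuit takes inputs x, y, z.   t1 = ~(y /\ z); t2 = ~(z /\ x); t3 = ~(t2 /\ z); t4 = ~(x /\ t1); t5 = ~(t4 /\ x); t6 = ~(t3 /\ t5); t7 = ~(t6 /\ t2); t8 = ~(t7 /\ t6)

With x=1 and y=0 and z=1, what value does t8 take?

t1 = ~(0 /\ 1) = 1
t2 = ~(1 /\ 1) = 0
t3 = ~(0 /\ 1) = 1
t4 = ~(1 /\ 1) = 0
t5 = ~(0 /\ 1) = 1
t6 = ~(1 /\ 1) = 0
t7 = ~(0 /\ 0) = 1
t8 = ~(1 /\ 0) = 1

1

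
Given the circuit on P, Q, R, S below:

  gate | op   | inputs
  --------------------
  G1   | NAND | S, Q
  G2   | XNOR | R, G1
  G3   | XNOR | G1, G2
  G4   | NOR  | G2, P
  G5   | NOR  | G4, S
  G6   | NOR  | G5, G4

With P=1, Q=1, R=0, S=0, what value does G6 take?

0

G1 = 0 NAND 1 = 1
G2 = 0 XNOR 1 = 0
G4 = 0 NOR 1 = 0
G5 = 0 NOR 0 = 1
G6 = 1 NOR 0 = 0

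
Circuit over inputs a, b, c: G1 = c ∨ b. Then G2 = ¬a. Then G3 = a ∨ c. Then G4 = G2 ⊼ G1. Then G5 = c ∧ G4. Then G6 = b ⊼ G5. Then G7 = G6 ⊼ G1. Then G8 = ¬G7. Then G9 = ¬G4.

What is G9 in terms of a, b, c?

G1 = c ∨ b
G2 = ¬a
G4 = G2 ⊼ G1 = ¬a ⊼ (c ∨ b)
G9 = ¬G4 = ¬(¬a ⊼ (c ∨ b))

¬(¬a ⊼ (c ∨ b))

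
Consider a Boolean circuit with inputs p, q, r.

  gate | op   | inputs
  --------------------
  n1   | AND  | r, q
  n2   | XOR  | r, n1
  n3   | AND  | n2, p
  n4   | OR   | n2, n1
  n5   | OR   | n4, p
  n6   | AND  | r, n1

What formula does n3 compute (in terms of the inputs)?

(r XOR (r AND q)) AND p

n1 = r AND q
n2 = r XOR n1 = r XOR (r AND q)
n3 = n2 AND p = (r XOR (r AND q)) AND p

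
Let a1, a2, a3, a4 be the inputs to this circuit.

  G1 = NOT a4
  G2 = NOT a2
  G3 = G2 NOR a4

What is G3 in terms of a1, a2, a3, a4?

G2 = NOT a2
G3 = G2 NOR a4 = NOT a2 NOR a4

NOT a2 NOR a4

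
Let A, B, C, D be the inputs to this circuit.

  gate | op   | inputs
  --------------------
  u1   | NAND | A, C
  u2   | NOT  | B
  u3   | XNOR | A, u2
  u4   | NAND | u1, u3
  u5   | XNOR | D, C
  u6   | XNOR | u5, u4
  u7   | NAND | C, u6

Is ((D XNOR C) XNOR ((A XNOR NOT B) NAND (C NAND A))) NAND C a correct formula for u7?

u1 = A NAND C
u2 = NOT B
u3 = A XNOR u2 = A XNOR NOT B
u4 = u1 NAND u3 = (A NAND C) NAND (A XNOR NOT B)
u5 = D XNOR C
u6 = u5 XNOR u4 = (D XNOR C) XNOR ((A NAND C) NAND (A XNOR NOT B))
u7 = C NAND u6 = C NAND ((D XNOR C) XNOR ((A NAND C) NAND (A XNOR NOT B)))
At A=0, B=0, C=1, D=1: circuit gives 0, formula gives 0.
At A=0, B=0, C=0, D=0: circuit gives 1, formula gives 1.
Agrees on all 16 inputs.

Yes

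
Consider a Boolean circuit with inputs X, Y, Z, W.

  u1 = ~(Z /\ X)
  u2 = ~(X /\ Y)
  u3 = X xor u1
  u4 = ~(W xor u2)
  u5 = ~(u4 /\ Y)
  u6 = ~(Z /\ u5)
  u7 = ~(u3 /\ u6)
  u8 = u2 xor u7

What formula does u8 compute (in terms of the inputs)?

(~(X /\ Y)) xor (~((X xor (~(Z /\ X))) /\ (~(Z /\ (~((~(W xor (~(X /\ Y)))) /\ Y))))))

u1 = ~(Z /\ X)
u2 = ~(X /\ Y)
u3 = X xor u1 = X xor (~(Z /\ X))
u4 = ~(W xor u2) = ~(W xor (~(X /\ Y)))
u5 = ~(u4 /\ Y) = ~((~(W xor (~(X /\ Y)))) /\ Y)
u6 = ~(Z /\ u5) = ~(Z /\ (~((~(W xor (~(X /\ Y)))) /\ Y)))
u7 = ~(u3 /\ u6) = ~((X xor (~(Z /\ X))) /\ (~(Z /\ (~((~(W xor (~(X /\ Y)))) /\ Y)))))
u8 = u2 xor u7 = (~(X /\ Y)) xor (~((X xor (~(Z /\ X))) /\ (~(Z /\ (~((~(W xor (~(X /\ Y)))) /\ Y))))))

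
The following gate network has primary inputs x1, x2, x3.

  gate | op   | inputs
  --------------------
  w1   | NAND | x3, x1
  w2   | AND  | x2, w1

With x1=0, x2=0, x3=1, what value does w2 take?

0

w1 = 1 NAND 0 = 1
w2 = 0 AND 1 = 0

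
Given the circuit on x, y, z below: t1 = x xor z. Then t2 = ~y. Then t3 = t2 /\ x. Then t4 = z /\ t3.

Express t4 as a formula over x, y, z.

t2 = ~y
t3 = t2 /\ x = ~y /\ x
t4 = z /\ t3 = z /\ (~y /\ x)

z /\ (~y /\ x)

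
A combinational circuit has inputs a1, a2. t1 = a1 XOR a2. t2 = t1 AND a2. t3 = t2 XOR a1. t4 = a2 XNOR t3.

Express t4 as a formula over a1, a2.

a2 XNOR (((a1 XOR a2) AND a2) XOR a1)

t1 = a1 XOR a2
t2 = t1 AND a2 = (a1 XOR a2) AND a2
t3 = t2 XOR a1 = ((a1 XOR a2) AND a2) XOR a1
t4 = a2 XNOR t3 = a2 XNOR (((a1 XOR a2) AND a2) XOR a1)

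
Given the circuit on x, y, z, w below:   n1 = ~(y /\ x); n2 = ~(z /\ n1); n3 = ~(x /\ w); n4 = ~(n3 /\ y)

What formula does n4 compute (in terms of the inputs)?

n3 = ~(x /\ w)
n4 = ~(n3 /\ y) = ~((~(x /\ w)) /\ y)

~((~(x /\ w)) /\ y)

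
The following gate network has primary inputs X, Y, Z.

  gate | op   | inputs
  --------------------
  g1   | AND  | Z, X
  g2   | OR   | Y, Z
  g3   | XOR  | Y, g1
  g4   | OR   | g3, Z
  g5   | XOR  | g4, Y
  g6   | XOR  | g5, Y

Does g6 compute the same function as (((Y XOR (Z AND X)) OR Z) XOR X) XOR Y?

g1 = Z AND X
g3 = Y XOR g1 = Y XOR (Z AND X)
g4 = g3 OR Z = (Y XOR (Z AND X)) OR Z
g5 = g4 XOR Y = ((Y XOR (Z AND X)) OR Z) XOR Y
g6 = g5 XOR Y = (((Y XOR (Z AND X)) OR Z) XOR Y) XOR Y
At X=0, Y=1, Z=0: circuit gives 1, formula gives 0.

No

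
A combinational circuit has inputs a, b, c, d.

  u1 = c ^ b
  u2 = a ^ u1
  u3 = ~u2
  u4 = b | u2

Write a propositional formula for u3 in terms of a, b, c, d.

u1 = c ^ b
u2 = a ^ u1 = a ^ (c ^ b)
u3 = ~u2 = ~(a ^ (c ^ b))

~(a ^ (c ^ b))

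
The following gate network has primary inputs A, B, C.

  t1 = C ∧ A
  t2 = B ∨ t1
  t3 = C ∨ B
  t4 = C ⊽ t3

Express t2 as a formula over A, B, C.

B ∨ (C ∧ A)

t1 = C ∧ A
t2 = B ∨ t1 = B ∨ (C ∧ A)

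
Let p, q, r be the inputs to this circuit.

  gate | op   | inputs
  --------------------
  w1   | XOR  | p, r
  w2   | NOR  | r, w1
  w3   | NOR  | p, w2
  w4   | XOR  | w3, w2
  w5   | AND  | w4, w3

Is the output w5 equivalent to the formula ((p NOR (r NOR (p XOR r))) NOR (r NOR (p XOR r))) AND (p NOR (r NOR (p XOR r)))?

w1 = p XOR r
w2 = r NOR w1 = r NOR (p XOR r)
w3 = p NOR w2 = p NOR (r NOR (p XOR r))
w4 = w3 XOR w2 = (p NOR (r NOR (p XOR r))) XOR (r NOR (p XOR r))
w5 = w4 AND w3 = ((p NOR (r NOR (p XOR r))) XOR (r NOR (p XOR r))) AND (p NOR (r NOR (p XOR r)))
At p=0, q=0, r=1: circuit gives 1, formula gives 0.

No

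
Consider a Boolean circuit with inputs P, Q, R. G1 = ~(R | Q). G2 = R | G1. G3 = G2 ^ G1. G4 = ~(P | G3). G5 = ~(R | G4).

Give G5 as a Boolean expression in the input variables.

~(R | (~(P | ((R | (~(R | Q))) ^ (~(R | Q))))))

G1 = ~(R | Q)
G2 = R | G1 = R | (~(R | Q))
G3 = G2 ^ G1 = (R | (~(R | Q))) ^ (~(R | Q))
G4 = ~(P | G3) = ~(P | ((R | (~(R | Q))) ^ (~(R | Q))))
G5 = ~(R | G4) = ~(R | (~(P | ((R | (~(R | Q))) ^ (~(R | Q))))))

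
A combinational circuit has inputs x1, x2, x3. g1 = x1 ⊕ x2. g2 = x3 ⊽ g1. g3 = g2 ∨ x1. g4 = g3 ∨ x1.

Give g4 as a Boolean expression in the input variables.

((x3 ⊽ (x1 ⊕ x2)) ∨ x1) ∨ x1

g1 = x1 ⊕ x2
g2 = x3 ⊽ g1 = x3 ⊽ (x1 ⊕ x2)
g3 = g2 ∨ x1 = (x3 ⊽ (x1 ⊕ x2)) ∨ x1
g4 = g3 ∨ x1 = ((x3 ⊽ (x1 ⊕ x2)) ∨ x1) ∨ x1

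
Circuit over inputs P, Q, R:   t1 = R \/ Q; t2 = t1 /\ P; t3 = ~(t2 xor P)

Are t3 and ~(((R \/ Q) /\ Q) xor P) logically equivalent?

No

t1 = R \/ Q
t2 = t1 /\ P = (R \/ Q) /\ P
t3 = ~(t2 xor P) = ~(((R \/ Q) /\ P) xor P)
At P=0, Q=1, R=0: circuit gives 1, formula gives 0.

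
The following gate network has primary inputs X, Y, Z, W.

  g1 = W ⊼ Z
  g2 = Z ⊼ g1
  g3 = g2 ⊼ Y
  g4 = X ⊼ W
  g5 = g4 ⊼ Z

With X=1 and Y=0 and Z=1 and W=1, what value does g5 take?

1

g4 = 1 ⊼ 1 = 0
g5 = 0 ⊼ 1 = 1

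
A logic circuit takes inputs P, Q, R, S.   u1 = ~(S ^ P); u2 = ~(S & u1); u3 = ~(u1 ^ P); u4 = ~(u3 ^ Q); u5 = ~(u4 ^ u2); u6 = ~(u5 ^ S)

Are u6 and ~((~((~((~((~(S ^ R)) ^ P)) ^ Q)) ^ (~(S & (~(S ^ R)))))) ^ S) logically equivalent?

u1 = ~(S ^ P)
u2 = ~(S & u1) = ~(S & (~(S ^ P)))
u3 = ~(u1 ^ P) = ~((~(S ^ P)) ^ P)
u4 = ~(u3 ^ Q) = ~((~((~(S ^ P)) ^ P)) ^ Q)
u5 = ~(u4 ^ u2) = ~((~((~((~(S ^ P)) ^ P)) ^ Q)) ^ (~(S & (~(S ^ P)))))
u6 = ~(u5 ^ S) = ~((~((~((~((~(S ^ P)) ^ P)) ^ Q)) ^ (~(S & (~(S ^ P)))))) ^ S)
At P=0, Q=0, R=1, S=0: circuit gives 0, formula gives 1.

No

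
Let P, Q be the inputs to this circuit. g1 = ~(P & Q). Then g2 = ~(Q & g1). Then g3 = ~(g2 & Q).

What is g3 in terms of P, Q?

g1 = ~(P & Q)
g2 = ~(Q & g1) = ~(Q & (~(P & Q)))
g3 = ~(g2 & Q) = ~((~(Q & (~(P & Q)))) & Q)

~((~(Q & (~(P & Q)))) & Q)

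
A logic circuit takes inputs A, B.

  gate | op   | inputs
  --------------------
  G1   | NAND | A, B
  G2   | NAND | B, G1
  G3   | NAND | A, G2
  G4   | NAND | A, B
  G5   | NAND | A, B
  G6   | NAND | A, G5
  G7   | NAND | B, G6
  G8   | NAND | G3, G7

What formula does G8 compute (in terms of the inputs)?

G1 = A NAND B
G2 = B NAND G1 = B NAND (A NAND B)
G3 = A NAND G2 = A NAND (B NAND (A NAND B))
G5 = A NAND B
G6 = A NAND G5 = A NAND (A NAND B)
G7 = B NAND G6 = B NAND (A NAND (A NAND B))
G8 = G3 NAND G7 = (A NAND (B NAND (A NAND B))) NAND (B NAND (A NAND (A NAND B)))

(A NAND (B NAND (A NAND B))) NAND (B NAND (A NAND (A NAND B)))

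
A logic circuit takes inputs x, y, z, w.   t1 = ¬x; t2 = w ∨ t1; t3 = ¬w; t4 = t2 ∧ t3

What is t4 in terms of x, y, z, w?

t1 = ¬x
t2 = w ∨ t1 = w ∨ ¬x
t3 = ¬w
t4 = t2 ∧ t3 = (w ∨ ¬x) ∧ ¬w

(w ∨ ¬x) ∧ ¬w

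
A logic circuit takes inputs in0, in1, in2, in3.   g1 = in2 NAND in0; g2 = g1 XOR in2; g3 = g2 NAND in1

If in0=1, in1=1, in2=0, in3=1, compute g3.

g1 = 0 NAND 1 = 1
g2 = 1 XOR 0 = 1
g3 = 1 NAND 1 = 0

0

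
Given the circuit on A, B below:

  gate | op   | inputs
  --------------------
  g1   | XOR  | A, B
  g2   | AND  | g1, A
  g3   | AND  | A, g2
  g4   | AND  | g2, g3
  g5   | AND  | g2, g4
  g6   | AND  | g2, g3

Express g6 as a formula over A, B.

((A XOR B) AND A) AND (A AND ((A XOR B) AND A))

g1 = A XOR B
g2 = g1 AND A = (A XOR B) AND A
g3 = A AND g2 = A AND ((A XOR B) AND A)
g6 = g2 AND g3 = ((A XOR B) AND A) AND (A AND ((A XOR B) AND A))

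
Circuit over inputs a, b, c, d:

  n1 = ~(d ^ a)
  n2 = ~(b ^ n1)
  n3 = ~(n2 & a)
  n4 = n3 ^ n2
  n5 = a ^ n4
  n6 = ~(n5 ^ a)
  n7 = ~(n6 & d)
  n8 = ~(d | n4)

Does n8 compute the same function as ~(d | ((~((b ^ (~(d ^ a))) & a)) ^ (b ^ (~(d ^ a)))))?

No

n1 = ~(d ^ a)
n2 = ~(b ^ n1) = ~(b ^ (~(d ^ a)))
n3 = ~(n2 & a) = ~((~(b ^ (~(d ^ a)))) & a)
n4 = n3 ^ n2 = (~((~(b ^ (~(d ^ a)))) & a)) ^ (~(b ^ (~(d ^ a))))
n8 = ~(d | n4) = ~(d | ((~((~(b ^ (~(d ^ a)))) & a)) ^ (~(b ^ (~(d ^ a))))))
At a=0, b=0, c=0, d=0: circuit gives 0, formula gives 1.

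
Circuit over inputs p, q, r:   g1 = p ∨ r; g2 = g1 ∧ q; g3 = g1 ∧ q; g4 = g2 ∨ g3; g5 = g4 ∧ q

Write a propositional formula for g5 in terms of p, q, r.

g1 = p ∨ r
g2 = g1 ∧ q = (p ∨ r) ∧ q
g3 = g1 ∧ q = (p ∨ r) ∧ q
g4 = g2 ∨ g3 = ((p ∨ r) ∧ q) ∨ ((p ∨ r) ∧ q)
g5 = g4 ∧ q = (((p ∨ r) ∧ q) ∨ ((p ∨ r) ∧ q)) ∧ q

(((p ∨ r) ∧ q) ∨ ((p ∨ r) ∧ q)) ∧ q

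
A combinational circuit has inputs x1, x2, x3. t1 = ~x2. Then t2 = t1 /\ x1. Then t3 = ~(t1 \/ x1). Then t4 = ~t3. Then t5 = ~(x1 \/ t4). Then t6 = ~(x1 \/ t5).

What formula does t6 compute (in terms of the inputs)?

~(x1 \/ (~(x1 \/ ~(~(~x2 \/ x1)))))

t1 = ~x2
t3 = ~(t1 \/ x1) = ~(~x2 \/ x1)
t4 = ~t3 = ~(~(~x2 \/ x1))
t5 = ~(x1 \/ t4) = ~(x1 \/ ~(~(~x2 \/ x1)))
t6 = ~(x1 \/ t5) = ~(x1 \/ (~(x1 \/ ~(~(~x2 \/ x1)))))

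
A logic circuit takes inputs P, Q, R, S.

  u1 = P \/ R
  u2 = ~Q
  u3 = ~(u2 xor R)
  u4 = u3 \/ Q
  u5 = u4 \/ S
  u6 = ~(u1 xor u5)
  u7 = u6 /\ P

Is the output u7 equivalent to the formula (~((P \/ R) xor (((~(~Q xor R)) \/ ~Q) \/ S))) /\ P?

No

u1 = P \/ R
u2 = ~Q
u3 = ~(u2 xor R) = ~(~Q xor R)
u4 = u3 \/ Q = (~(~Q xor R)) \/ Q
u5 = u4 \/ S = ((~(~Q xor R)) \/ Q) \/ S
u6 = ~(u1 xor u5) = ~((P \/ R) xor (((~(~Q xor R)) \/ Q) \/ S))
u7 = u6 /\ P = (~((P \/ R) xor (((~(~Q xor R)) \/ Q) \/ S))) /\ P
At P=1, Q=0, R=0, S=0: circuit gives 0, formula gives 1.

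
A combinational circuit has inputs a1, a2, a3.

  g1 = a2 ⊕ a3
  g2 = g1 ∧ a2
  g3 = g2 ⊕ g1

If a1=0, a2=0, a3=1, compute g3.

g1 = 0 ⊕ 1 = 1
g2 = 1 ∧ 0 = 0
g3 = 0 ⊕ 1 = 1

1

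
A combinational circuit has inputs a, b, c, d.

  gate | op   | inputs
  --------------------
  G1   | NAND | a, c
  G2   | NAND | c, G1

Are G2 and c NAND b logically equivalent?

G1 = a NAND c
G2 = c NAND G1 = c NAND (a NAND c)
At a=0, b=0, c=1, d=0: circuit gives 0, formula gives 1.

No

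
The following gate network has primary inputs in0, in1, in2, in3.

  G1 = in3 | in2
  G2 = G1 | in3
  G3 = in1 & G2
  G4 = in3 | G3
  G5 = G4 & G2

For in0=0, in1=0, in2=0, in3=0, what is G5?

G1 = 0 | 0 = 0
G2 = 0 | 0 = 0
G3 = 0 & 0 = 0
G4 = 0 | 0 = 0
G5 = 0 & 0 = 0

0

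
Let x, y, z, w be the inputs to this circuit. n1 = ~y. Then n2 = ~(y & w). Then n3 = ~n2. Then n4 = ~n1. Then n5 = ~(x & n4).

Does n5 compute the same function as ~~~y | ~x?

Yes

n1 = ~y
n4 = ~n1 = ~~y
n5 = ~(x & n4) = ~(x & ~~y)
At x=1, y=1, z=0, w=0: circuit gives 0, formula gives 0.
At x=0, y=0, z=0, w=0: circuit gives 1, formula gives 1.
Agrees on all 16 inputs.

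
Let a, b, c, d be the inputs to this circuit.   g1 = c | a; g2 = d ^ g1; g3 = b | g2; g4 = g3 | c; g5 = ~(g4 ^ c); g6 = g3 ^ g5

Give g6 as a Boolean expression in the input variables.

g1 = c | a
g2 = d ^ g1 = d ^ (c | a)
g3 = b | g2 = b | (d ^ (c | a))
g4 = g3 | c = (b | (d ^ (c | a))) | c
g5 = ~(g4 ^ c) = ~(((b | (d ^ (c | a))) | c) ^ c)
g6 = g3 ^ g5 = (b | (d ^ (c | a))) ^ (~(((b | (d ^ (c | a))) | c) ^ c))

(b | (d ^ (c | a))) ^ (~(((b | (d ^ (c | a))) | c) ^ c))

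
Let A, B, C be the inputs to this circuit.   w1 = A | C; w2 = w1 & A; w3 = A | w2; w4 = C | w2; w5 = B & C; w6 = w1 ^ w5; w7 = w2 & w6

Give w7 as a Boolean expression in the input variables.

((A | C) & A) & ((A | C) ^ (B & C))

w1 = A | C
w2 = w1 & A = (A | C) & A
w5 = B & C
w6 = w1 ^ w5 = (A | C) ^ (B & C)
w7 = w2 & w6 = ((A | C) & A) & ((A | C) ^ (B & C))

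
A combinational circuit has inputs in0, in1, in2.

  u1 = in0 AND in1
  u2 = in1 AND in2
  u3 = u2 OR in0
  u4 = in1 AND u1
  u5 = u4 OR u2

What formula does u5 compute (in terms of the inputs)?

u1 = in0 AND in1
u2 = in1 AND in2
u4 = in1 AND u1 = in1 AND (in0 AND in1)
u5 = u4 OR u2 = (in1 AND (in0 AND in1)) OR (in1 AND in2)

(in1 AND (in0 AND in1)) OR (in1 AND in2)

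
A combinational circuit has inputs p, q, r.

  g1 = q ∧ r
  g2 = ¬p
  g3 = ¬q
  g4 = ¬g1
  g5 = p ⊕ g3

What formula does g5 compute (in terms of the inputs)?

g3 = ¬q
g5 = p ⊕ g3 = p ⊕ ¬q

p ⊕ ¬q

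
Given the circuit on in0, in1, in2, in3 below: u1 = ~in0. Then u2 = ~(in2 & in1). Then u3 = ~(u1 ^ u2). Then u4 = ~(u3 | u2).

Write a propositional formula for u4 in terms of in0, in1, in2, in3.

~((~(~in0 ^ (~(in2 & in1)))) | (~(in2 & in1)))

u1 = ~in0
u2 = ~(in2 & in1)
u3 = ~(u1 ^ u2) = ~(~in0 ^ (~(in2 & in1)))
u4 = ~(u3 | u2) = ~((~(~in0 ^ (~(in2 & in1)))) | (~(in2 & in1)))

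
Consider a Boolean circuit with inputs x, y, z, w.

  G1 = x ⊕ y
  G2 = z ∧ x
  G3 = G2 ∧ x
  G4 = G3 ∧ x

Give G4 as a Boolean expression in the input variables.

G2 = z ∧ x
G3 = G2 ∧ x = (z ∧ x) ∧ x
G4 = G3 ∧ x = ((z ∧ x) ∧ x) ∧ x

((z ∧ x) ∧ x) ∧ x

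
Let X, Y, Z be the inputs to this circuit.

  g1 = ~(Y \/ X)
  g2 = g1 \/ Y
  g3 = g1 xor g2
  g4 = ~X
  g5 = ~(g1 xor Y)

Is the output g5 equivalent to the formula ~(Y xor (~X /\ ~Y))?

Yes

g1 = ~(Y \/ X)
g5 = ~(g1 xor Y) = ~((~(Y \/ X)) xor Y)
At X=0, Y=0, Z=0: circuit gives 0, formula gives 0.
At X=1, Y=0, Z=0: circuit gives 1, formula gives 1.
Agrees on all 8 inputs.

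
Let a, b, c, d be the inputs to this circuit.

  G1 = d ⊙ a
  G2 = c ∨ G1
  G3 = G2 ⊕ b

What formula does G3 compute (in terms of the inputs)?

G1 = d ⊙ a
G2 = c ∨ G1 = c ∨ (d ⊙ a)
G3 = G2 ⊕ b = (c ∨ (d ⊙ a)) ⊕ b

(c ∨ (d ⊙ a)) ⊕ b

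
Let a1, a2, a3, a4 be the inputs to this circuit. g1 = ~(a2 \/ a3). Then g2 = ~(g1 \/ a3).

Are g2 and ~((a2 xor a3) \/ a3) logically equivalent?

No

g1 = ~(a2 \/ a3)
g2 = ~(g1 \/ a3) = ~((~(a2 \/ a3)) \/ a3)
At a1=0, a2=0, a3=0, a4=0: circuit gives 0, formula gives 1.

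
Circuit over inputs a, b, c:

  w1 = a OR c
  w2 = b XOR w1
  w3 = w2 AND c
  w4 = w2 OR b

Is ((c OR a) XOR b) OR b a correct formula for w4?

w1 = a OR c
w2 = b XOR w1 = b XOR (a OR c)
w4 = w2 OR b = (b XOR (a OR c)) OR b
At a=0, b=0, c=0: circuit gives 0, formula gives 0.
At a=0, b=0, c=1: circuit gives 1, formula gives 1.
Agrees on all 8 inputs.

Yes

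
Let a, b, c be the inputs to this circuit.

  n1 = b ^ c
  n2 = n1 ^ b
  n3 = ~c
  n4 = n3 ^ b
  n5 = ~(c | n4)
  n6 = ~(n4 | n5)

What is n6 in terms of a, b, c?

~((~c ^ b) | (~(c | (~c ^ b))))

n3 = ~c
n4 = n3 ^ b = ~c ^ b
n5 = ~(c | n4) = ~(c | (~c ^ b))
n6 = ~(n4 | n5) = ~((~c ^ b) | (~(c | (~c ^ b))))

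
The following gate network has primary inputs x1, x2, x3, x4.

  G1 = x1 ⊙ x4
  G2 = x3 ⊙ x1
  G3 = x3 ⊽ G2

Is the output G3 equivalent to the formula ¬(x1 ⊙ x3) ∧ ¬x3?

Yes

G2 = x3 ⊙ x1
G3 = x3 ⊽ G2 = x3 ⊽ (x3 ⊙ x1)
At x1=0, x2=0, x3=0, x4=0: circuit gives 0, formula gives 0.
At x1=1, x2=0, x3=0, x4=0: circuit gives 1, formula gives 1.
Agrees on all 16 inputs.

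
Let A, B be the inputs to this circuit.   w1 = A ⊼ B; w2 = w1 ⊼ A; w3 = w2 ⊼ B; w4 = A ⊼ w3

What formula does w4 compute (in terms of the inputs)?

A ⊼ (((A ⊼ B) ⊼ A) ⊼ B)

w1 = A ⊼ B
w2 = w1 ⊼ A = (A ⊼ B) ⊼ A
w3 = w2 ⊼ B = ((A ⊼ B) ⊼ A) ⊼ B
w4 = A ⊼ w3 = A ⊼ (((A ⊼ B) ⊼ A) ⊼ B)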